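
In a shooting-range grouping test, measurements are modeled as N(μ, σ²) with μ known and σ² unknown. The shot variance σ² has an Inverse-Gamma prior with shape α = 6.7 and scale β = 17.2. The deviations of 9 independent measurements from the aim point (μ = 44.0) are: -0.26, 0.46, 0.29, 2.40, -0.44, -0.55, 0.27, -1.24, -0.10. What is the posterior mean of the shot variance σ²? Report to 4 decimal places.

With known mean μ and an Inverse-Gamma(α, β) prior on σ², the Normal likelihood is conjugate: posterior is Inv-Gamma(α + n/2, β + Σ(xᵢ−μ)²/2).
Σ(xᵢ−μ)² = (-0.26)² + (0.46)² + (0.29)² + (2.40)² + (-0.44)² + (-0.55)² + (0.27)² + (-1.24)² + (-0.10)² = 8.2399.
Posterior: Inv-Gamma(6.7 + 9/2, 17.2 + 8.2399/2) = Inv-Gamma(11.20, 21.31995).
E[σ²|data] = β/(α−1) = 21.31995/10.20 = 2.0902.

2.0902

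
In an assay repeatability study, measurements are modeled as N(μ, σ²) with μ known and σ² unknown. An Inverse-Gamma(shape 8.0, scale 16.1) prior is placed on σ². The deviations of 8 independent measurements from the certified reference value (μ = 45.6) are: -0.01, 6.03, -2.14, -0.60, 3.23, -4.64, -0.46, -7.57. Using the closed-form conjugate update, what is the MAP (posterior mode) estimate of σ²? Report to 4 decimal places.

With known mean μ and an Inverse-Gamma(α, β) prior on σ², the Normal likelihood is conjugate: posterior is Inv-Gamma(α + n/2, β + Σ(xᵢ−μ)²/2).
Σ(xᵢ−μ)² = (-0.01)² + (6.03)² + (-2.14)² + (-0.60)² + (3.23)² + (-4.64)² + (-0.46)² + (-7.57)² = 130.7796.
Posterior: Inv-Gamma(8.0 + 8/2, 16.1 + 130.7796/2) = Inv-Gamma(12.00, 81.48980).
Mode = β/(α+1) = 81.48980/13.00 = 6.2684.

6.2684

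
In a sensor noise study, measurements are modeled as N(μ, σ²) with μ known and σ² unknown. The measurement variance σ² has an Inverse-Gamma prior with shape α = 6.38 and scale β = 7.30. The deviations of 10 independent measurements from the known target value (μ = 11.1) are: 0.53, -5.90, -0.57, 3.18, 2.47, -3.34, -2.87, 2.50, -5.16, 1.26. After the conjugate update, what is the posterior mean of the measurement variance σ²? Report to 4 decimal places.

5.7844

With known mean μ and an Inverse-Gamma(α, β) prior on σ², the Normal likelihood is conjugate: posterior is Inv-Gamma(α + n/2, β + Σ(xᵢ−μ)²/2).
Σ(xᵢ−μ)² = (0.53)² + (-5.90)² + (-0.57)² + (3.18)² + (2.47)² + (-3.34)² + (-2.87)² + (2.50)² + (-5.16)² + (1.26)² = 105.4848.
Posterior: Inv-Gamma(6.38 + 10/2, 7.30 + 105.4848/2) = Inv-Gamma(11.38, 60.04240).
E[σ²|data] = β/(α−1) = 60.04240/10.38 = 5.7844.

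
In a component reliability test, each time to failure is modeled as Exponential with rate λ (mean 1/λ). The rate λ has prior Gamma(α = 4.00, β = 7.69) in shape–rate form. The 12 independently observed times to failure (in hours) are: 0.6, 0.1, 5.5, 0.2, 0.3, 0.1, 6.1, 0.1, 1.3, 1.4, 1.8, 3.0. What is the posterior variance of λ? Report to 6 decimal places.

0.020134

With a Gamma(shape α, rate β) prior on the exponential rate λ, the posterior after n observations with total T = Σxᵢ is Gamma(α+n, β+T).
Sum of observations T = 20.5 hours; n = 12.
Posterior: Gamma(4.00+12, 7.69+20.5) = Gamma(16.00, 28.19).
Var = α/β² = 0.020134.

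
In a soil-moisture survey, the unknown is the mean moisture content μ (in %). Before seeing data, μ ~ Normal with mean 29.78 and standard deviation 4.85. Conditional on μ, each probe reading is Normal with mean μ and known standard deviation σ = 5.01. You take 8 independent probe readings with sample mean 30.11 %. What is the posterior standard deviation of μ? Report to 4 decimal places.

1.6638

For Normal data with known variance σ², a Normal(μ₀, σ₀²) prior on μ is conjugate. Posterior precision = 1/σ₀² + n/σ²; posterior mean is the precision-weighted average of μ₀ and x̄.
σ₀² = 4.85² = 23.5225, σ² = 5.01² = 25.1001; σ² + n·σ₀² = 25.1001 + 8·23.5225 = 213.2801.
Posterior precision = 1/σ₀² + n/σ² = 1/23.5225 + 8/25.1001 = (σ² + n·σ₀²)/(σ₀²σ²) = 213.2801/(23.5225·25.1001); posterior variance σₙ² = σ₀²σ²/(σ² + n·σ₀²) = 23.5225·25.1001/213.2801 = 2.768271.
Posterior SD = √σₙ² = √(23.5225·25.1001/213.2801) = 1.6638.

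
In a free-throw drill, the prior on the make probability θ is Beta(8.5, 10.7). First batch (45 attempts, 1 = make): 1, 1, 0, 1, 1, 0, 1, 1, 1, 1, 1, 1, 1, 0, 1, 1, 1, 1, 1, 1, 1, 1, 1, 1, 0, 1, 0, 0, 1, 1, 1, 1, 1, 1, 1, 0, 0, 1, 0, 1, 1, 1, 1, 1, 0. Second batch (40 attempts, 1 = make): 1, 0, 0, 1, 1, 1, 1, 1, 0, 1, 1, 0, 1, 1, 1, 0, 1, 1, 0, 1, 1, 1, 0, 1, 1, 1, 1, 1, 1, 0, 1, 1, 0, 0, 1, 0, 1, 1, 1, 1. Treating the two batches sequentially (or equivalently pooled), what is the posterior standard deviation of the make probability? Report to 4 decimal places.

0.0449

The Beta prior is conjugate to a Binomial/Bernoulli likelihood; the update adds successes to α and failures to β.
After batch 1: Beta(8.5+35, 10.7+10) = Beta(43.5, 20.7).
After batch 2: Beta(43.5+29, 20.7+11) = Beta(72.5, 31.7).
Var = αβ/((α+β)²(α+β+1)) = 72.5·31.7/(104.2²·105.2) = 0.00201208; SD = √0.00201208 = 0.0449.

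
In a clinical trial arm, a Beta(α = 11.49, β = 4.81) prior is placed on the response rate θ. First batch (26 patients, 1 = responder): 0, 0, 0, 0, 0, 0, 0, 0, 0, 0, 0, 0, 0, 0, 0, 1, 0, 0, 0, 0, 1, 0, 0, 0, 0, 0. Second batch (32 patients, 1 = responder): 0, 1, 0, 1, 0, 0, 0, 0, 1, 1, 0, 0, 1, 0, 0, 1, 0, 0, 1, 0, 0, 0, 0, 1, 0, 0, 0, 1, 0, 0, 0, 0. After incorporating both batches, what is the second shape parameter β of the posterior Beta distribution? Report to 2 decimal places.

The Beta prior is conjugate to a Binomial/Bernoulli likelihood; the update adds successes to α and failures to β.
After batch 1: Beta(11.49+2, 4.81+24) = Beta(13.49, 28.81).
After batch 2: Beta(13.49+9, 28.81+23) = Beta(22.49, 51.81).
Posterior β = 51.81.

51.81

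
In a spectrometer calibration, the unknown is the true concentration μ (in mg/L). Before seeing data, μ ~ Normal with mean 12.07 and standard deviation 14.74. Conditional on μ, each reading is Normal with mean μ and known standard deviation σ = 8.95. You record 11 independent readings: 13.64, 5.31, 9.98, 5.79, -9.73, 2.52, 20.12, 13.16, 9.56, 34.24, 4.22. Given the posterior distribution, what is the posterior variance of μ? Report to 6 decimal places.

7.045892

For Normal data with known variance σ², a Normal(μ₀, σ₀²) prior on μ is conjugate. Posterior precision = 1/σ₀² + n/σ²; posterior mean is the precision-weighted average of μ₀ and x̄.
σ₀² = 14.74² = 217.2676, σ² = 8.95² = 80.1025; σ² + n·σ₀² = 80.1025 + 11·217.2676 = 2470.0461.
Posterior precision = 1/σ₀² + n/σ² = 1/217.2676 + 11/80.1025 = (σ² + n·σ₀²)/(σ₀²σ²) = 2470.0461/(217.2676·80.1025); posterior variance σₙ² = σ₀²σ²/(σ² + n·σ₀²) = 217.2676·80.1025/2470.0461 = 7.045892.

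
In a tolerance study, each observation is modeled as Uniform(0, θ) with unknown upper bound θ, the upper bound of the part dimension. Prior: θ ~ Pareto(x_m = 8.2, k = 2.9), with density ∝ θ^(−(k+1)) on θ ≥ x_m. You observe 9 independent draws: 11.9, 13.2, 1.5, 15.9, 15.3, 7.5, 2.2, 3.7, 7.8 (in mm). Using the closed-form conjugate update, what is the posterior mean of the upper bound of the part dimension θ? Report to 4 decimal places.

A Pareto(scale x_m, shape k) prior on the upper bound θ of Uniform(0, θ) is conjugate: posterior is Pareto(max(x_m, max xᵢ), k + n).
Sample maximum = 15.9; prior scale x_m = 8.2 → posterior scale = max = 15.9.
Posterior shape = 2.9 + 9 = 11.9.
E[θ|data] = k·x_m/(k−1) = 11.9·15.9/10.9 = 17.3587.

17.3587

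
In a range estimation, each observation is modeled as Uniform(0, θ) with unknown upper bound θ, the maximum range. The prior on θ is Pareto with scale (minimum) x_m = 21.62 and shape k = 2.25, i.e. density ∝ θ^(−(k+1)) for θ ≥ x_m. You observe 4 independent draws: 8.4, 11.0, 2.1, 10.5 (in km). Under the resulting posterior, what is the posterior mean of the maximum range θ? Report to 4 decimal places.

A Pareto(scale x_m, shape k) prior on the upper bound θ of Uniform(0, θ) is conjugate: posterior is Pareto(max(x_m, max xᵢ), k + n).
Sample maximum = 11.0; prior scale x_m = 21.62 → posterior scale = max = 21.62.
Posterior shape = 2.25 + 4 = 6.25.
E[θ|data] = k·x_m/(k−1) = 6.25·21.62/5.25 = 25.7381.

25.7381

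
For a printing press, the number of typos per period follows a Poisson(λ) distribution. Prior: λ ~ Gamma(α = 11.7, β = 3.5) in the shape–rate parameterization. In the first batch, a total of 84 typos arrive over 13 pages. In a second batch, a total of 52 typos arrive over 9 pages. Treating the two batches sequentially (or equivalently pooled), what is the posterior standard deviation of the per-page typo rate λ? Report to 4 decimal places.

With a Gamma(shape α, rate β) prior, the Poisson likelihood is conjugate: the posterior is Gamma(α + ΣXᵢ, β + n).
After batch 1: Gamma(α+S, β+n) = Gamma(11.7+84, 3.5+13) = Gamma(95.7, 16.5).
After batch 2: Gamma(α+S, β+n) = Gamma(95.7+52, 16.5+9) = Gamma(147.7, 25.5).
SD = √α/β = √147.7/25.5 = 0.4766.

0.4766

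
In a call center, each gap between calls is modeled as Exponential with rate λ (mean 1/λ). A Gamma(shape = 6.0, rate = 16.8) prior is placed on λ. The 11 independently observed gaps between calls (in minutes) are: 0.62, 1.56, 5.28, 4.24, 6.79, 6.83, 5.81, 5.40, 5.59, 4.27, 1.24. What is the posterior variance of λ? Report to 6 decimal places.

0.004095

With a Gamma(shape α, rate β) prior on the exponential rate λ, the posterior after n observations with total T = Σxᵢ is Gamma(α+n, β+T).
Sum of observations T = 47.63 minutes; n = 11.
Posterior: Gamma(6.0+11, 16.8+47.63) = Gamma(17.0, 64.43).
Var = α/β² = 0.004095.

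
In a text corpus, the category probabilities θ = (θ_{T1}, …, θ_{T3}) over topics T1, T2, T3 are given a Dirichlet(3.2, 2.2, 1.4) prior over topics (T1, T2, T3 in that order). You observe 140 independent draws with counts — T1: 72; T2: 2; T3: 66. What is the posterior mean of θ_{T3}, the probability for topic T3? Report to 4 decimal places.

The Dirichlet prior is conjugate to the Multinomial likelihood: each posterior αⱼ = prior αⱼ + observed count nⱼ.
Posterior concentration: (75.2, 4.2, 67.4), total = 146.8.
E[θ_{T3}|data] = α_{T3}/Σα = 67.4/146.8 = 0.4591.

0.4591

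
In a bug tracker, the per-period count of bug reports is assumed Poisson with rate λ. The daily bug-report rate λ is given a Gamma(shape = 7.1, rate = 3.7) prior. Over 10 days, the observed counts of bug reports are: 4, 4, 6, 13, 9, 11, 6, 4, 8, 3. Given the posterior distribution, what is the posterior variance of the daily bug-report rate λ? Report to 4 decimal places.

0.4001

With a Gamma(shape α, rate β) prior, the Poisson likelihood is conjugate: the posterior is Gamma(α + ΣXᵢ, β + n).
Sum of counts S = 68 over n = 10 days.
Posterior: Gamma(α+S, β+n) = Gamma(7.1+68, 3.7+10) = Gamma(75.1, 13.7).
Var = α/β² = 75.1/13.7² = 0.4001.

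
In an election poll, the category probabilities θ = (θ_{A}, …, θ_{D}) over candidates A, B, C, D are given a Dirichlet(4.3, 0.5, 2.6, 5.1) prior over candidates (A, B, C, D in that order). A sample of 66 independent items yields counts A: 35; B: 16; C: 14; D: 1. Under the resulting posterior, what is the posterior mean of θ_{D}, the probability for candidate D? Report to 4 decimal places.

The Dirichlet prior is conjugate to the Multinomial likelihood: each posterior αⱼ = prior αⱼ + observed count nⱼ.
Posterior concentration: (39.3, 16.5, 16.6, 6.1), total = 78.5.
E[θ_{D}|data] = α_{D}/Σα = 6.1/78.5 = 0.0777.

0.0777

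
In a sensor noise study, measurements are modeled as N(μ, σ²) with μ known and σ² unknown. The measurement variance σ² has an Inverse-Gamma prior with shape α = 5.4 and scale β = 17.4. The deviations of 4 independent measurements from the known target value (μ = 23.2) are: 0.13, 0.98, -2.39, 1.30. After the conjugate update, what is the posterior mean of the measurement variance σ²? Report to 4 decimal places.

3.3734

With known mean μ and an Inverse-Gamma(α, β) prior on σ², the Normal likelihood is conjugate: posterior is Inv-Gamma(α + n/2, β + Σ(xᵢ−μ)²/2).
Σ(xᵢ−μ)² = (0.13)² + (0.98)² + (-2.39)² + (1.30)² = 8.3794.
Posterior: Inv-Gamma(5.4 + 4/2, 17.4 + 8.3794/2) = Inv-Gamma(7.40, 21.58970).
E[σ²|data] = β/(α−1) = 21.58970/6.40 = 3.3734.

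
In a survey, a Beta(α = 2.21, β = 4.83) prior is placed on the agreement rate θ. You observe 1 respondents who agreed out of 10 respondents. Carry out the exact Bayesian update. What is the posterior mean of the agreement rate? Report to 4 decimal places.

0.1884

The Beta prior is conjugate to a Binomial/Bernoulli likelihood; the update adds successes to α and failures to β.
Posterior: Beta(α+k, β+n−k) = Beta(2.21+1, 4.83+9) = Beta(3.21, 13.83).
Posterior mean = α/(α+β) = 3.21/17.04 = 0.1884.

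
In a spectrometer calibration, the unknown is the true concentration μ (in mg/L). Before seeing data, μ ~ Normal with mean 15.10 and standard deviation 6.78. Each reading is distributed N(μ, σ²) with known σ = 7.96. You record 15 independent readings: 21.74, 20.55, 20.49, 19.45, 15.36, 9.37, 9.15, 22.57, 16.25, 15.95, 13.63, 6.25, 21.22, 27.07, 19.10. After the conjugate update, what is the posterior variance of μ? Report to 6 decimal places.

For Normal data with known variance σ², a Normal(μ₀, σ₀²) prior on μ is conjugate. Posterior precision = 1/σ₀² + n/σ²; posterior mean is the precision-weighted average of μ₀ and x̄.
σ₀² = 6.78² = 45.9684, σ² = 7.96² = 63.3616; σ² + n·σ₀² = 63.3616 + 15·45.9684 = 752.8876.
Posterior precision = 1/σ₀² + n/σ² = 1/45.9684 + 15/63.3616 = (σ² + n·σ₀²)/(σ₀²σ²) = 752.8876/(45.9684·63.3616); posterior variance σₙ² = σ₀²σ²/(σ² + n·σ₀²) = 45.9684·63.3616/752.8876 = 3.868614.

3.868614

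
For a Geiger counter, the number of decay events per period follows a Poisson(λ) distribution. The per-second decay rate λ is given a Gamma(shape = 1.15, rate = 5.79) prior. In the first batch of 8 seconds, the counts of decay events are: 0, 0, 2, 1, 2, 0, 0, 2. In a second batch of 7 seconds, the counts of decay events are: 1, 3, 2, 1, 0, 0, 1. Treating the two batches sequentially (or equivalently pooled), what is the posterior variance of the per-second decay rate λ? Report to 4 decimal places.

0.0374

With a Gamma(shape α, rate β) prior, the Poisson likelihood is conjugate: the posterior is Gamma(α + ΣXᵢ, β + n).
Batch 1: sum of counts S = 7 over n = 8 seconds.
After batch 1: Gamma(α+S, β+n) = Gamma(1.15+7, 5.79+8) = Gamma(8.15, 13.79).
Batch 2: sum of counts S = 8 over n = 7 seconds.
After batch 2: Gamma(α+S, β+n) = Gamma(8.15+8, 13.79+7) = Gamma(16.15, 20.79).
Var = α/β² = 16.15/20.79² = 0.0374.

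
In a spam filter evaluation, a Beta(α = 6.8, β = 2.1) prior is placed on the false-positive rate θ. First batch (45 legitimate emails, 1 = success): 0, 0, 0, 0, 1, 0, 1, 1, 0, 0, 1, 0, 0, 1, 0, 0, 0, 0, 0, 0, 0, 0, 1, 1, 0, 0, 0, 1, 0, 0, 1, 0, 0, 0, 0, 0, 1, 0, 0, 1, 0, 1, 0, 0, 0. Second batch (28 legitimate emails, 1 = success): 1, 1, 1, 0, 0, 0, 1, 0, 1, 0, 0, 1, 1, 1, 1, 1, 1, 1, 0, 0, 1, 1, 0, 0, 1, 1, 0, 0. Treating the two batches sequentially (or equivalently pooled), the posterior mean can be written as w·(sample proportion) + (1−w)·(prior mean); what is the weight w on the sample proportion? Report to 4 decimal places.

The Beta prior is conjugate to a Binomial/Bernoulli likelihood; the update adds successes to α and failures to β.
Total number of legitimate emails: n = 45 + 28 = 73.
Posterior mean = (α₀+k)/(α₀+β₀+n) = [n/(α₀+β₀+n)]·(k/n) + [(α₀+β₀)/(α₀+β₀+n)]·α₀/(α₀+β₀), so only n and the prior enter the weight.
The weight on the data is w = n/(α₀+β₀+n) = 73/(6.8+2.1+73) = 73/81.9 = 0.8913.

0.8913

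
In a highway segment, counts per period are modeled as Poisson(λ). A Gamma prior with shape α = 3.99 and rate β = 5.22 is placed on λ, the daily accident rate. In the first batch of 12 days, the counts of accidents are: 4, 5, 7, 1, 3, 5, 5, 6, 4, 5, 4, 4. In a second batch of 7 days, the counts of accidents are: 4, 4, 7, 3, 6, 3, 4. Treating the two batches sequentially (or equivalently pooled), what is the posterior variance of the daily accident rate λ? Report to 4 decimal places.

0.1500

With a Gamma(shape α, rate β) prior, the Poisson likelihood is conjugate: the posterior is Gamma(α + ΣXᵢ, β + n).
Batch 1: sum of counts S = 53 over n = 12 days.
After batch 1: Gamma(α+S, β+n) = Gamma(3.99+53, 5.22+12) = Gamma(56.99, 17.22).
Batch 2: sum of counts S = 31 over n = 7 days.
After batch 2: Gamma(α+S, β+n) = Gamma(56.99+31, 17.22+7) = Gamma(87.99, 24.22).
Var = α/β² = 87.99/24.22² = 0.1500.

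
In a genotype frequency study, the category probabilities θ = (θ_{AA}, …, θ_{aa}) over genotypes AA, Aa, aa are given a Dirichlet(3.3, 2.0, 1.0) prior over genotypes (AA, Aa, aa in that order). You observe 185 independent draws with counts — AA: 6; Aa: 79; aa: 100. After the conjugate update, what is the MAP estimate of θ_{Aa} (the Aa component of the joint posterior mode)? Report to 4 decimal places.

0.4249

The Dirichlet prior is conjugate to the Multinomial likelihood: each posterior αⱼ = prior αⱼ + observed count nⱼ.
Posterior concentration: (9.3, 81.0, 101.0), total = 191.3.
Joint mode component: (α_{Aa}−1)/(Σα−K) = 80.0/188.3 = 0.4249.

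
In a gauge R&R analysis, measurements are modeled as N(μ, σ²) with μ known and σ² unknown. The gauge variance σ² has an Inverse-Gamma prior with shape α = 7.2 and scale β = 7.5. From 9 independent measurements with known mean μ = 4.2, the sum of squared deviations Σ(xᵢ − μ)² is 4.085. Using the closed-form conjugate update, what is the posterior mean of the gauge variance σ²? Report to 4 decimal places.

With known mean μ and an Inverse-Gamma(α, β) prior on σ², the Normal likelihood is conjugate: posterior is Inv-Gamma(α + n/2, β + Σ(xᵢ−μ)²/2).
Posterior: Inv-Gamma(7.2 + 9/2, 7.5 + 4.085/2) = Inv-Gamma(11.70, 9.5425).
E[σ²|data] = β/(α−1) = 9.5425/10.70 = 0.8918.

0.8918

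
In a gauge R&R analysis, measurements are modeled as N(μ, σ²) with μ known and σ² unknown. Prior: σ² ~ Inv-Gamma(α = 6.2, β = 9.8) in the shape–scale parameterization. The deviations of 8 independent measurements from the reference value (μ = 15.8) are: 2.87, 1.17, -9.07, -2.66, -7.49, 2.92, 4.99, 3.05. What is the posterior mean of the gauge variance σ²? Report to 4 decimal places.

With known mean μ and an Inverse-Gamma(α, β) prior on σ², the Normal likelihood is conjugate: posterior is Inv-Gamma(α + n/2, β + Σ(xᵢ−μ)²/2).
Σ(xᵢ−μ)² = (2.87)² + (1.17)² + (-9.07)² + (-2.66)² + (-7.49)² + (2.92)² + (4.99)² + (3.05)² = 197.7754.
Posterior: Inv-Gamma(6.2 + 8/2, 9.8 + 197.7754/2) = Inv-Gamma(10.20, 108.68770).
E[σ²|data] = β/(α−1) = 108.68770/9.20 = 11.8139.

11.8139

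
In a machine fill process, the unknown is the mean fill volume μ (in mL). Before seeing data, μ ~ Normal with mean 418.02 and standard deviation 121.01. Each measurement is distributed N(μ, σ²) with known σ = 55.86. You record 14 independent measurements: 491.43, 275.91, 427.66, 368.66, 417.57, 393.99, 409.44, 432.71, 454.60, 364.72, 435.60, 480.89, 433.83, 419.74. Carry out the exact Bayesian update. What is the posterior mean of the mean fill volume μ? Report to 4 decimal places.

For Normal data with known variance σ², a Normal(μ₀, σ₀²) prior on μ is conjugate. Posterior precision = 1/σ₀² + n/σ²; posterior mean is the precision-weighted average of μ₀ and x̄.
Σxᵢ = 491.43 + 275.91 + 427.66 + 368.66 + 417.57 + 393.99 + 409.44 + 432.71 + 454.60 + 364.72 + 435.60 + 480.89 + 433.83 + 419.74 = 5806.75, so n·x̄ = 5806.75.
σ₀² = 121.01² = 14643.4201, σ² = 55.86² = 3120.3396; σ² + n·σ₀² = 3120.3396 + 14·14643.4201 = 208128.221.
Posterior mean = (μ₀/σ₀² + n·x̄/σ²)/(1/σ₀² + n/σ²) = (σ²·μ₀ + σ₀²·n·x̄)/(σ² + n·σ₀²) = (3120.3396·418.02 + 14643.4201·5806.75)/208128.221 = 86335044.025267/208128.221 = 414.8166.

414.8166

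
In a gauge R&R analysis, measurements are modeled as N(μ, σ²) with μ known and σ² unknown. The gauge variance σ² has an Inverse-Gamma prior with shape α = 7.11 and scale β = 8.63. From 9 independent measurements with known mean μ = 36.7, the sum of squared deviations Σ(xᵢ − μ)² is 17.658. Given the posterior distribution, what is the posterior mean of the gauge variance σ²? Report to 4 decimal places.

1.6455

With known mean μ and an Inverse-Gamma(α, β) prior on σ², the Normal likelihood is conjugate: posterior is Inv-Gamma(α + n/2, β + Σ(xᵢ−μ)²/2).
Posterior: Inv-Gamma(7.11 + 9/2, 8.63 + 17.658/2) = Inv-Gamma(11.61, 17.4590).
E[σ²|data] = β/(α−1) = 17.4590/10.61 = 1.6455.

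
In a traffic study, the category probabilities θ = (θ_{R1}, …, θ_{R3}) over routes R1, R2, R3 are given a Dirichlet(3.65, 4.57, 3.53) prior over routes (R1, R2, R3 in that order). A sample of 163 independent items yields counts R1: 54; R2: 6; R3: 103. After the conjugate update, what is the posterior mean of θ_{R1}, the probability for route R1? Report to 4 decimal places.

The Dirichlet prior is conjugate to the Multinomial likelihood: each posterior αⱼ = prior αⱼ + observed count nⱼ.
Posterior concentration: (57.65, 10.57, 106.53), total = 174.75.
E[θ_{R1}|data] = α_{R1}/Σα = 57.65/174.75 = 0.3299.

0.3299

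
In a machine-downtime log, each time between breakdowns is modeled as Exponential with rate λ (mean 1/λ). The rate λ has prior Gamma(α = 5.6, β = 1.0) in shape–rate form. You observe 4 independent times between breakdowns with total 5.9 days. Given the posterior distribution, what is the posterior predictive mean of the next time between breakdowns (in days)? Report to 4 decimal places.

0.8023

With a Gamma(shape α, rate β) prior on the exponential rate λ, the posterior after n observations with total T = Σxᵢ is Gamma(α+n, β+T).
Posterior: Gamma(5.6+4, 1.0+5.9) = Gamma(9.6, 6.9).
The predictive distribution for the next observation is Lomax; its mean is β/(α−1) = 6.9/8.6 = 0.8023.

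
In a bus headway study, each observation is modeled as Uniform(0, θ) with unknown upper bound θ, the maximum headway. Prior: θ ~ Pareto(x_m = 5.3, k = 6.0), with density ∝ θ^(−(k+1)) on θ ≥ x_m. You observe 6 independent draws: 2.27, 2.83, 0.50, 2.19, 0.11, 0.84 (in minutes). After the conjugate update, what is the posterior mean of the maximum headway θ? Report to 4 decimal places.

5.7818

A Pareto(scale x_m, shape k) prior on the upper bound θ of Uniform(0, θ) is conjugate: posterior is Pareto(max(x_m, max xᵢ), k + n).
Sample maximum = 2.83; prior scale x_m = 5.3 → posterior scale = max = 5.30.
Posterior shape = 6.0 + 6 = 12.0.
E[θ|data] = k·x_m/(k−1) = 12.0·5.30/11.0 = 5.7818.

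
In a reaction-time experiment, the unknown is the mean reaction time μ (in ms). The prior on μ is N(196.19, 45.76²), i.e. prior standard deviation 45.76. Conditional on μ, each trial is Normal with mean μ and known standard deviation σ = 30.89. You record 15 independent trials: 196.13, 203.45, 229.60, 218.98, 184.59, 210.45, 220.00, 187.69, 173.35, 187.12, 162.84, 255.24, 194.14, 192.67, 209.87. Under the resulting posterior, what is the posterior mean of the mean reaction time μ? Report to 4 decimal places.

For Normal data with known variance σ², a Normal(μ₀, σ₀²) prior on μ is conjugate. Posterior precision = 1/σ₀² + n/σ²; posterior mean is the precision-weighted average of μ₀ and x̄.
Σxᵢ = 196.13 + 203.45 + 229.60 + 218.98 + 184.59 + 210.45 + 220.00 + 187.69 + 173.35 + 187.12 + 162.84 + 255.24 + 194.14 + 192.67 + 209.87 = 3026.12, so n·x̄ = 3026.12.
σ₀² = 45.76² = 2093.9776, σ² = 30.89² = 954.1921; σ² + n·σ₀² = 954.1921 + 15·2093.9776 = 32363.8561.
Posterior mean = (μ₀/σ₀² + n·x̄/σ²)/(1/σ₀² + n/σ²) = (σ²·μ₀ + σ₀²·n·x̄)/(σ² + n·σ₀²) = (954.1921·196.19 + 2093.9776·3026.12)/32363.8561 = 6523830.443011/32363.8561 = 201.5777.

201.5777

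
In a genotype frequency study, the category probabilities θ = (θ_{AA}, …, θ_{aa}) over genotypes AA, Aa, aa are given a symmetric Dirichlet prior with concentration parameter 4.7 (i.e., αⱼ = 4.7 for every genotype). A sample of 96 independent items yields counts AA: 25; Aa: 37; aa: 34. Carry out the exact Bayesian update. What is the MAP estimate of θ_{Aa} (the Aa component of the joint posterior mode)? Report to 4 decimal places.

0.3800

The Dirichlet prior is conjugate to the Multinomial likelihood: each posterior αⱼ = prior αⱼ + observed count nⱼ.
Posterior concentration: (29.7, 41.7, 38.7), total = 110.1.
Joint mode component: (α_{Aa}−1)/(Σα−K) = 40.7/107.1 = 0.3800.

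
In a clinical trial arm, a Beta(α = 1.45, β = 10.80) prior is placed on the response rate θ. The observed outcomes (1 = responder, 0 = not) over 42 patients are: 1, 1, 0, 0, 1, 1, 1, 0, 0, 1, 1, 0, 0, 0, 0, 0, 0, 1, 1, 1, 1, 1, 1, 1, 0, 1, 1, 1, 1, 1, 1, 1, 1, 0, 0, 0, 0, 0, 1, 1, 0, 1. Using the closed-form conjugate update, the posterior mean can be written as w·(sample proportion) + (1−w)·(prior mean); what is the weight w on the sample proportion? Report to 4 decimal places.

0.7742

The Beta prior is conjugate to a Binomial/Bernoulli likelihood; the update adds successes to α and failures to β.
Posterior mean = (α₀+k)/(α₀+β₀+n) = [n/(α₀+β₀+n)]·(k/n) + [(α₀+β₀)/(α₀+β₀+n)]·α₀/(α₀+β₀), so only n and the prior enter the weight.
The weight on the data is w = n/(α₀+β₀+n) = 42/(1.45+10.80+42) = 42/54.25 = 0.7742.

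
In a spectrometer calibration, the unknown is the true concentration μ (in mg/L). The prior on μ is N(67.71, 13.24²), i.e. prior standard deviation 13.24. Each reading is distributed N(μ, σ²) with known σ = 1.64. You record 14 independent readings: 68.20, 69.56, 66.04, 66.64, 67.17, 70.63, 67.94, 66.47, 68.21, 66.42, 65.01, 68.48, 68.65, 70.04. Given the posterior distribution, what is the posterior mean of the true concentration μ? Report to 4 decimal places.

67.8185

For Normal data with known variance σ², a Normal(μ₀, σ₀²) prior on μ is conjugate. Posterior precision = 1/σ₀² + n/σ²; posterior mean is the precision-weighted average of μ₀ and x̄.
Σxᵢ = 68.20 + 69.56 + 66.04 + 66.64 + 67.17 + 70.63 + 67.94 + 66.47 + 68.21 + 66.42 + 65.01 + 68.48 + 68.65 + 70.04 = 949.46, so n·x̄ = 949.46.
σ₀² = 13.24² = 175.2976, σ² = 1.64² = 2.6896; σ² + n·σ₀² = 2.6896 + 14·175.2976 = 2456.856.
Posterior mean = (μ₀/σ₀² + n·x̄/σ²)/(1/σ₀² + n/σ²) = (σ²·μ₀ + σ₀²·n·x̄)/(σ² + n·σ₀²) = (2.6896·67.71 + 175.2976·949.46)/2456.856 = 166620.172112/2456.856 = 67.8185.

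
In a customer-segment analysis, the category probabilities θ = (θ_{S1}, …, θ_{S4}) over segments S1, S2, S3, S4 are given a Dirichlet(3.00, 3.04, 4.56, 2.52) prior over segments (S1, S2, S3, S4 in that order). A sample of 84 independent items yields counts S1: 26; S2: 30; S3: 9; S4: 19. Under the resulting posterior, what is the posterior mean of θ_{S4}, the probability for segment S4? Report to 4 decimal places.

The Dirichlet prior is conjugate to the Multinomial likelihood: each posterior αⱼ = prior αⱼ + observed count nⱼ.
Posterior concentration: (29.00, 33.04, 13.56, 21.52), total = 97.12.
E[θ_{S4}|data] = α_{S4}/Σα = 21.52/97.12 = 0.2216.

0.2216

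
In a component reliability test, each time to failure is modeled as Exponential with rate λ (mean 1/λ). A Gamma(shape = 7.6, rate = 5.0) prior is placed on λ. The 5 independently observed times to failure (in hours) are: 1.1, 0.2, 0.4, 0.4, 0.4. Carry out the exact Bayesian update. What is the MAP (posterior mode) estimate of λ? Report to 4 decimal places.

1.5467

With a Gamma(shape α, rate β) prior on the exponential rate λ, the posterior after n observations with total T = Σxᵢ is Gamma(α+n, β+T).
Sum of observations T = 2.5 hours; n = 5.
Posterior: Gamma(7.6+5, 5.0+2.5) = Gamma(12.6, 7.5).
Mode = (α−1)/β = 1.5467.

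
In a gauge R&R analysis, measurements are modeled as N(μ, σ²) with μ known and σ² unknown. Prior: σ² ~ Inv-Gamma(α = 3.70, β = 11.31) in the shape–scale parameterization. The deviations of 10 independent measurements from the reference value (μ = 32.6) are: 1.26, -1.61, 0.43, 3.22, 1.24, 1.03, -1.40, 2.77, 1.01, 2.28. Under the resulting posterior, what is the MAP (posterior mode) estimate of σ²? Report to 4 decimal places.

2.8764

With known mean μ and an Inverse-Gamma(α, β) prior on σ², the Normal likelihood is conjugate: posterior is Inv-Gamma(α + n/2, β + Σ(xᵢ−μ)²/2).
Σ(xᵢ−μ)² = (1.26)² + (-1.61)² + (0.43)² + (3.22)² + (1.24)² + (1.03)² + (-1.40)² + (2.77)² + (1.01)² + (2.28)² = 33.1829.
Posterior: Inv-Gamma(3.70 + 10/2, 11.31 + 33.1829/2) = Inv-Gamma(8.70, 27.90145).
Mode = β/(α+1) = 27.90145/9.70 = 2.8764.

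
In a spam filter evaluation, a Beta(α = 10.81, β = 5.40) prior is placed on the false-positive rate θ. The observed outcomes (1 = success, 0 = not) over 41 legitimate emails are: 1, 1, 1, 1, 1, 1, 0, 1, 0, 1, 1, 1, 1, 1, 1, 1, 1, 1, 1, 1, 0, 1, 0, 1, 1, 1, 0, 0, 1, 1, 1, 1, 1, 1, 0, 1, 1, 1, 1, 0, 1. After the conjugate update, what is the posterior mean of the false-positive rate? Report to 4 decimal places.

0.7658

The Beta prior is conjugate to a Binomial/Bernoulli likelihood; the update adds successes to α and failures to β.
Posterior: Beta(α+k, β+n−k) = Beta(10.81+33, 5.40+8) = Beta(43.81, 13.40).
Posterior mean = α/(α+β) = 43.81/57.21 = 0.7658.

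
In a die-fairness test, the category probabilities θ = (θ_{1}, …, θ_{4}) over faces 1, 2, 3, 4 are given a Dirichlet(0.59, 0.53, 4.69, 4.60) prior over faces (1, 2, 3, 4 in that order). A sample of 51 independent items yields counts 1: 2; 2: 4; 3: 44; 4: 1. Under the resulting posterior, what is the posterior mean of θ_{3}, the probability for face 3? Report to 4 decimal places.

The Dirichlet prior is conjugate to the Multinomial likelihood: each posterior αⱼ = prior αⱼ + observed count nⱼ.
Posterior concentration: (2.59, 4.53, 48.69, 5.60), total = 61.41.
E[θ_{3}|data] = α_{3}/Σα = 48.69/61.41 = 0.7929.

0.7929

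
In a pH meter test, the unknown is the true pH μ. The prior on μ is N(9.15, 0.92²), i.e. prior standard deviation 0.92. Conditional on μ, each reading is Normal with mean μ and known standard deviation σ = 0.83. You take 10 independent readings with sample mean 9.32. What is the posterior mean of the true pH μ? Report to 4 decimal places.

9.3072

For Normal data with known variance σ², a Normal(μ₀, σ₀²) prior on μ is conjugate. Posterior precision = 1/σ₀² + n/σ²; posterior mean is the precision-weighted average of μ₀ and x̄.
n·x̄ = 10·9.32 = 93.2.
σ₀² = 0.92² = 0.8464, σ² = 0.83² = 0.6889; σ² + n·σ₀² = 0.6889 + 10·0.8464 = 9.1529.
Posterior mean = (μ₀/σ₀² + n·x̄/σ²)/(1/σ₀² + n/σ²) = (σ²·μ₀ + σ₀²·n·x̄)/(σ² + n·σ₀²) = (0.6889·9.15 + 0.8464·93.2)/9.1529 = 85.187915/9.1529 = 9.3072.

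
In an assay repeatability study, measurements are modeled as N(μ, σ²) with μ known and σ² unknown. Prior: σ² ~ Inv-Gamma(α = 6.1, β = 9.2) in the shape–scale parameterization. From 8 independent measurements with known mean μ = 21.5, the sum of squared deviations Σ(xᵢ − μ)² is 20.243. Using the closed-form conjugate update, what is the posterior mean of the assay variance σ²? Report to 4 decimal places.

With known mean μ and an Inverse-Gamma(α, β) prior on σ², the Normal likelihood is conjugate: posterior is Inv-Gamma(α + n/2, β + Σ(xᵢ−μ)²/2).
Posterior: Inv-Gamma(6.1 + 8/2, 9.2 + 20.243/2) = Inv-Gamma(10.10, 19.3215).
E[σ²|data] = β/(α−1) = 19.3215/9.10 = 2.1232.

2.1232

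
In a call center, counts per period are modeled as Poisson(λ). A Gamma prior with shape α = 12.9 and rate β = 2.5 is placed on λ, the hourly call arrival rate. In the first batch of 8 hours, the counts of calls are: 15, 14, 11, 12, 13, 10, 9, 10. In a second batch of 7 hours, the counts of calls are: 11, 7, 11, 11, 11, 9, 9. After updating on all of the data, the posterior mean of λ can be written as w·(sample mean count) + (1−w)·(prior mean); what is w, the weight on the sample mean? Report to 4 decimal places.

With a Gamma(shape α, rate β) prior, the Poisson likelihood is conjugate: the posterior is Gamma(α + ΣXᵢ, β + n).
Total number of hours: n = 8 + 7 = 15.
Posterior mean = (α₀+S)/(β₀+n) = [n/(β₀+n)]·(S/n) + [β₀/(β₀+n)]·(α₀/β₀), so only n and β₀ enter the weight.
Weight on data w = n/(β₀+n) = 15/(2.5+15) = 15/17.5 = 0.8571.

0.8571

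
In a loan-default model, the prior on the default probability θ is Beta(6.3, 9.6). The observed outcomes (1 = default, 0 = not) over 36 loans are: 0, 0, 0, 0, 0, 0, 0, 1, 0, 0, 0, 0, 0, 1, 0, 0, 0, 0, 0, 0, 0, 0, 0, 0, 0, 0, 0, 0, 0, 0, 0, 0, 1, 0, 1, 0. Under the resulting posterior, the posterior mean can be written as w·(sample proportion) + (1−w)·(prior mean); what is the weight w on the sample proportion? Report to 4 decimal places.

0.6936

The Beta prior is conjugate to a Binomial/Bernoulli likelihood; the update adds successes to α and failures to β.
Posterior mean = (α₀+k)/(α₀+β₀+n) = [n/(α₀+β₀+n)]·(k/n) + [(α₀+β₀)/(α₀+β₀+n)]·α₀/(α₀+β₀), so only n and the prior enter the weight.
The weight on the data is w = n/(α₀+β₀+n) = 36/(6.3+9.6+36) = 36/51.9 = 0.6936.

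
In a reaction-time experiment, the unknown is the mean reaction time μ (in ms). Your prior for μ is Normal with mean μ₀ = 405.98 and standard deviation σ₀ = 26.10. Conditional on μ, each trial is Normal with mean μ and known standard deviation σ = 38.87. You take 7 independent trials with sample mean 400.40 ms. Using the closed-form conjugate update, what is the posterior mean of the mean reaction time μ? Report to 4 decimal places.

For Normal data with known variance σ², a Normal(μ₀, σ₀²) prior on μ is conjugate. Posterior precision = 1/σ₀² + n/σ²; posterior mean is the precision-weighted average of μ₀ and x̄.
n·x̄ = 7·400.40 = 2802.8.
σ₀² = 26.10² = 681.21, σ² = 38.87² = 1510.8769; σ² + n·σ₀² = 1510.8769 + 7·681.21 = 6279.3469.
Posterior mean = (μ₀/σ₀² + n·x̄/σ²)/(1/σ₀² + n/σ²) = (σ²·μ₀ + σ₀²·n·x̄)/(σ² + n·σ₀²) = (1510.8769·405.98 + 681.21·2802.8)/6279.3469 = 2522681.191862/6279.3469 = 401.7426.

401.7426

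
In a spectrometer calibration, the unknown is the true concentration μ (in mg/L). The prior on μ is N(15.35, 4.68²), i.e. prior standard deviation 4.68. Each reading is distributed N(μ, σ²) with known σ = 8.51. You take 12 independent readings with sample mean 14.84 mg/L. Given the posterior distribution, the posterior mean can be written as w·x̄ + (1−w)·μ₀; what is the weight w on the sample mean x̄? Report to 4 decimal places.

0.7840

For Normal data with known variance σ², a Normal(μ₀, σ₀²) prior on μ is conjugate. Posterior precision = 1/σ₀² + n/σ²; posterior mean is the precision-weighted average of μ₀ and x̄.
σ₀² = 4.68² = 21.9024, σ² = 8.51² = 72.4201. Prior precision 1/σ₀² = 1/21.9024; data precision n/σ² = 12/72.4201.
w = (n/σ²)/(1/σ₀² + n/σ²) = n·σ₀²/(σ² + n·σ₀²) = 12·21.9024/(72.4201 + 12·21.9024) = 262.8288/335.2489 = 0.7840.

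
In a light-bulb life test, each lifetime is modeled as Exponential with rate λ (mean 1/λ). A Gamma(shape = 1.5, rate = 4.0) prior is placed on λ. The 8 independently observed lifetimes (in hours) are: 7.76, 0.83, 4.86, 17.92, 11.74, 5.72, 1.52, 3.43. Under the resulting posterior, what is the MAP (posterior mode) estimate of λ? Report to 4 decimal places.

With a Gamma(shape α, rate β) prior on the exponential rate λ, the posterior after n observations with total T = Σxᵢ is Gamma(α+n, β+T).
Sum of observations T = 53.78 hours; n = 8.
Posterior: Gamma(1.5+8, 4.0+53.78) = Gamma(9.5, 57.78).
Mode = (α−1)/β = 0.1471.

0.1471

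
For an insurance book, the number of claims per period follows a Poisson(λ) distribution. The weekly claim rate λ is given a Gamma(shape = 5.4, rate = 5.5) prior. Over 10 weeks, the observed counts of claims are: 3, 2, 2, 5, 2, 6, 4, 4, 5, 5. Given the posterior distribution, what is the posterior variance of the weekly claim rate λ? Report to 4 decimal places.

With a Gamma(shape α, rate β) prior, the Poisson likelihood is conjugate: the posterior is Gamma(α + ΣXᵢ, β + n).
Sum of counts S = 38 over n = 10 weeks.
Posterior: Gamma(α+S, β+n) = Gamma(5.4+38, 5.5+10) = Gamma(43.4, 15.5).
Var = α/β² = 43.4/15.5² = 0.1806.

0.1806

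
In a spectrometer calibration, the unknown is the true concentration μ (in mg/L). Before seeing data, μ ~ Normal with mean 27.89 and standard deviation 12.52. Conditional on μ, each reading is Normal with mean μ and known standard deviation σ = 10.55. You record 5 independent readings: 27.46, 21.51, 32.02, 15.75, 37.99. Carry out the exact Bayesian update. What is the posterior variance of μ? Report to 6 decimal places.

For Normal data with known variance σ², a Normal(μ₀, σ₀²) prior on μ is conjugate. Posterior precision = 1/σ₀² + n/σ²; posterior mean is the precision-weighted average of μ₀ and x̄.
σ₀² = 12.52² = 156.7504, σ² = 10.55² = 111.3025; σ² + n·σ₀² = 111.3025 + 5·156.7504 = 895.0545.
Posterior precision = 1/σ₀² + n/σ² = 1/156.7504 + 5/111.3025 = (σ² + n·σ₀²)/(σ₀²σ²) = 895.0545/(156.7504·111.3025); posterior variance σₙ² = σ₀²σ²/(σ² + n·σ₀²) = 156.7504·111.3025/895.0545 = 19.492345.

19.492345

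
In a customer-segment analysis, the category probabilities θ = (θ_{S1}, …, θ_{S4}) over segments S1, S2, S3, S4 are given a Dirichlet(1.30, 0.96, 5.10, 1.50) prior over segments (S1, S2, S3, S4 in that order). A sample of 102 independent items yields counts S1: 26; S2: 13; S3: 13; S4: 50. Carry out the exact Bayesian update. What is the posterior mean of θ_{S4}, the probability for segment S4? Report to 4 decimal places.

The Dirichlet prior is conjugate to the Multinomial likelihood: each posterior αⱼ = prior αⱼ + observed count nⱼ.
Posterior concentration: (27.30, 13.96, 18.10, 51.50), total = 110.86.
E[θ_{S4}|data] = α_{S4}/Σα = 51.50/110.86 = 0.4645.

0.4645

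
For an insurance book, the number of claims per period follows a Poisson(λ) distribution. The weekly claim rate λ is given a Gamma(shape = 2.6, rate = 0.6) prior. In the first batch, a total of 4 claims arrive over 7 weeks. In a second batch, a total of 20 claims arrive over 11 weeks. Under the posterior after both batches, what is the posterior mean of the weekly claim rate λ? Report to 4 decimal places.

1.4301

With a Gamma(shape α, rate β) prior, the Poisson likelihood is conjugate: the posterior is Gamma(α + ΣXᵢ, β + n).
After batch 1: Gamma(α+S, β+n) = Gamma(2.6+4, 0.6+7) = Gamma(6.6, 7.6).
After batch 2: Gamma(α+S, β+n) = Gamma(6.6+20, 7.6+11) = Gamma(26.6, 18.6).
Posterior mean = α/β = 26.6/18.6 = 1.4301.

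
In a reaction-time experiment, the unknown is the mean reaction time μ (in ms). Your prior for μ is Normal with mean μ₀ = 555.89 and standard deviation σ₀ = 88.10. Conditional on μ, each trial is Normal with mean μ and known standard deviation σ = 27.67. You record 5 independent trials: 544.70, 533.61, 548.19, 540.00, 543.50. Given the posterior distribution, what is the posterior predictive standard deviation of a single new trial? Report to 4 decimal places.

30.2621

For Normal data with known variance σ², a Normal(μ₀, σ₀²) prior on μ is conjugate. Posterior precision = 1/σ₀² + n/σ²; posterior mean is the precision-weighted average of μ₀ and x̄.
σ₀² = 88.10² = 7761.61, σ² = 27.67² = 765.6289; σ² + n·σ₀² = 765.6289 + 5·7761.61 = 39573.6789.
Posterior precision = 1/σ₀² + n/σ² = 1/7761.61 + 5/765.6289 = (σ² + n·σ₀²)/(σ₀²σ²) = 39573.6789/(7761.61·765.6289); posterior variance σₙ² = σ₀²σ²/(σ² + n·σ₀²) = 7761.61·765.6289/39573.6789 = 150.163267.
Predictive variance for one new observation = σₙ² + σ² = 7761.61·765.6289/39573.6789 + 765.6289 = σ²·(σ₀² + 39573.6789)/39573.6789 = 765.6289·47335.2889/39573.6789 = 915.792167; SD = √(765.6289·47335.2889/39573.6789) = 30.2621.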